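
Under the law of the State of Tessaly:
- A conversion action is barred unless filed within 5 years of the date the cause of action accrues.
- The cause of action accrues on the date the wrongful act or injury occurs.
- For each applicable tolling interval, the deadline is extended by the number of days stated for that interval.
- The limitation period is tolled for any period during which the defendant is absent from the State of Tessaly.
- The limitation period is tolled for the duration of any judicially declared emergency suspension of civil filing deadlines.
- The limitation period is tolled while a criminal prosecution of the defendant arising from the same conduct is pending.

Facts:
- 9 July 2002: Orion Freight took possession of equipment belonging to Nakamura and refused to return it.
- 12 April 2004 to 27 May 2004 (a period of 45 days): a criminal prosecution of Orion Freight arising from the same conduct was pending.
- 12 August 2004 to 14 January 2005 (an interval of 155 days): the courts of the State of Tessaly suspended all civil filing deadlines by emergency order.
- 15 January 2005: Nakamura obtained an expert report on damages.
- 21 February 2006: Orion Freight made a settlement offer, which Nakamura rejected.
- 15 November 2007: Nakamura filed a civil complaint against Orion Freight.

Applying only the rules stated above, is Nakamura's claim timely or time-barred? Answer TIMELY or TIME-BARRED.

TIMELY

The claim accrued on 9 July 2002, when the wrongful act occurred.
5 years from 9 July 2002 is 9 July 2007.
Because the pending criminal prosecution ran from 12 April 2004 to 27 May 2004, the deadline is extended by 45 days to 23 August 2007.
The emergency suspension of filing deadlines from 12 August 2004 to 14 January 2005 tolled the period for 155 days, extending the deadline to 25 January 2008.
None of the other events listed affects the running of the period under the stated rules.
The 15 November 2007 filing precedes the 25 January 2008 deadline; the claim is timely.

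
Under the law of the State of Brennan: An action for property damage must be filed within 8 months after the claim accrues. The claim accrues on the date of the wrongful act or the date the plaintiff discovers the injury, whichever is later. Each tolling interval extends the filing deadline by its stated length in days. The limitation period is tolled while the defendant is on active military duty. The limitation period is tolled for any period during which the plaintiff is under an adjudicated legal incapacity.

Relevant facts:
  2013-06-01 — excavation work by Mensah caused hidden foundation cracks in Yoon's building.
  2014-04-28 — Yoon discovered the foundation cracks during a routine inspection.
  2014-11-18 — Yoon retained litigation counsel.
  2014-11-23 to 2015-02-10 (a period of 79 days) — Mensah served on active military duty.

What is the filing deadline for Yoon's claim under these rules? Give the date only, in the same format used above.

Because discovery on 2014-04-28 post-dates the 2013-06-01 act, accrual under the later-of rule falls on 2014-04-28.
The untolled deadline — 8 months after 2014-04-28 — is 2014-12-28.
The defendant's active military service from 2014-11-23 to 2015-02-10 tolled the period for 79 days, extending the deadline to 2015-03-17.
Nothing else in the chronology tolls or restarts the period.

2015-03-17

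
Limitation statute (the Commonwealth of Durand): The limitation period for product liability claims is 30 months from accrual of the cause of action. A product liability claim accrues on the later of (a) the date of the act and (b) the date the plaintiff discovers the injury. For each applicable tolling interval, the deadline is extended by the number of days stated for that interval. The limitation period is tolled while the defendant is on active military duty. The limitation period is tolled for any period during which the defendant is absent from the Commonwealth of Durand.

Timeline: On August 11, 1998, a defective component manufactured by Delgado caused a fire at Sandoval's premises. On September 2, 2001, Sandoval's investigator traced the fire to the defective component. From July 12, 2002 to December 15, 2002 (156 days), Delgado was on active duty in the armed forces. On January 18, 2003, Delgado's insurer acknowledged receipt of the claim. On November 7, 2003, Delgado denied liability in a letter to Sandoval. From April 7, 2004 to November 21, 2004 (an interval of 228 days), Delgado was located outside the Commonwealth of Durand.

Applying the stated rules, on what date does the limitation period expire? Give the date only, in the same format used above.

March 21, 2005

The claim accrued on September 2, 2001 — the later of the August 11, 1998 act and the September 2, 2001 discovery.
The untolled deadline — 30 months after September 2, 2001 — is March 2, 2004.
Because the defendant's active military service ran from July 12, 2002 to December 15, 2002, the deadline is extended by 156 days to August 5, 2004.
Because the defendant's absence from the jurisdiction ran from April 7, 2004 to November 21, 2004, the deadline is extended by 228 days to March 21, 2005.
None of the other events listed affects the running of the period under the stated rules.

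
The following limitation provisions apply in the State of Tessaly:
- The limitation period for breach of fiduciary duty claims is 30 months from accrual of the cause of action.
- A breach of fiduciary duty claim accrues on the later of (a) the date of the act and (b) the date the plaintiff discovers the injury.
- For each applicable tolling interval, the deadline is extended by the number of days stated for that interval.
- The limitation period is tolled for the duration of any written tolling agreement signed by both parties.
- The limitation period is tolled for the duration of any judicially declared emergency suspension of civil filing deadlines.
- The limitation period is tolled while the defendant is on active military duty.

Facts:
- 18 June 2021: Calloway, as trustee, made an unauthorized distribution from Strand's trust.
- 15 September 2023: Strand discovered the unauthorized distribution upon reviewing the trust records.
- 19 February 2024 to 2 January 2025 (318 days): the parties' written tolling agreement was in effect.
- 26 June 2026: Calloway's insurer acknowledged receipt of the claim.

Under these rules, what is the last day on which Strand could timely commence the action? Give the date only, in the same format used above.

Because discovery on 15 September 2023 post-dates the 18 June 2021 act, accrual under the later-of rule falls on 15 September 2023.
30 months from 15 September 2023 is 15 March 2026.
The written tolling agreement from 19 February 2024 to 2 January 2025 tolled the period for 318 days, extending the deadline to 27 January 2027.
None of the other events listed affects the running of the period under the stated rules.

27 January 2027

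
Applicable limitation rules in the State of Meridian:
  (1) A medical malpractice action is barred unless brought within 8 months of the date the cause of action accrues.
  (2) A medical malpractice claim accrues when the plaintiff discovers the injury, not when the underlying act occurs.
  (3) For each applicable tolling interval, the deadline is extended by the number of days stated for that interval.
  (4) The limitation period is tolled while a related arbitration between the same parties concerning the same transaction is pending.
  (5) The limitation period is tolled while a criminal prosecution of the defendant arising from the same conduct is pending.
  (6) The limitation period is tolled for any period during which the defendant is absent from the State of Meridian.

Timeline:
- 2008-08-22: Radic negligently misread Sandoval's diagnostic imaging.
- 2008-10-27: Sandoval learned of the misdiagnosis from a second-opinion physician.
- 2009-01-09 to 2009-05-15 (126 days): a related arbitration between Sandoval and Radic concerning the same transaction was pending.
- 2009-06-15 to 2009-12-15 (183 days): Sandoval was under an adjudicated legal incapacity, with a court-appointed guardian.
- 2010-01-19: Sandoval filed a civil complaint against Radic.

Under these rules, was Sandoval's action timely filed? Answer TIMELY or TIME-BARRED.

The claim did not accrue until Sandoval discovered the injury on 2008-10-27; the 2008-08-22 act date does not start the clock under the stated rule.
Adding the 8 months base period to 2008-10-27 gives a deadline of 2009-06-27, before any tolling.
The pending related arbitration from 2009-01-09 to 2009-05-15 tolled the period for 126 days, extending the deadline to 2009-10-31.
The plaintiff's legal incapacity from 2009-06-15 to 2009-12-15 does not toll the period, because no stated rule makes the plaintiff's incapacity a tolling event.
The 2010-01-19 filing falls after the 2009-10-31 deadline; the claim is time-barred.

TIME-BARRED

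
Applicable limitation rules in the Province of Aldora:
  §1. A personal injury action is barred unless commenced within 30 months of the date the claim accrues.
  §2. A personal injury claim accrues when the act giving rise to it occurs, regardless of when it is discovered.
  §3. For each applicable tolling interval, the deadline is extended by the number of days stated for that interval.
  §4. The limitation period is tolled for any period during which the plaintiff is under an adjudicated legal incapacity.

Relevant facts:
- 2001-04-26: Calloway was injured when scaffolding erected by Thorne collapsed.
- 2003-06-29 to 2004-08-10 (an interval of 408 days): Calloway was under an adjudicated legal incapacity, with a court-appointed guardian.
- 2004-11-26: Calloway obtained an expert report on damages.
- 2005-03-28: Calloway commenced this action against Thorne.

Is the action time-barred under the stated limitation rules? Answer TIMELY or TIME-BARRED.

TIME-BARRED

The claim accrued on 2001-04-26, the date of the act.
Adding the 30 months base period to 2001-04-26 gives a deadline of 2003-10-26, before any tolling.
Because the plaintiff's legal incapacity ran from 2003-06-29 to 2004-08-10, the deadline is extended by 408 days to 2004-12-07.
Nothing else in the chronology tolls or restarts the period.
Calloway filed on 2005-03-28, after the 2004-12-07 deadline, so the action is time-barred.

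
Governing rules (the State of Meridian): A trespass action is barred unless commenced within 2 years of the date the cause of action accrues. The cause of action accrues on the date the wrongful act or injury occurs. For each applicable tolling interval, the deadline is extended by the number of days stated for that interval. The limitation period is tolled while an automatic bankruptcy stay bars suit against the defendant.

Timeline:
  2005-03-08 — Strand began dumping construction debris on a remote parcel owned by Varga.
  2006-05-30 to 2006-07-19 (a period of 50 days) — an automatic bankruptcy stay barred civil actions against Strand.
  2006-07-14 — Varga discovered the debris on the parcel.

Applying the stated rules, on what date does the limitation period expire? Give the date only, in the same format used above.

Because the rule ties accrual to occurrence, the claim accrued on 2005-03-08, not on the 2006-07-14 discovery date.
Adding the 2 years base period to 2005-03-08 gives a deadline of 2007-03-08, before any tolling.
Because the automatic bankruptcy stay ran from 2006-05-30 to 2006-07-19, the deadline is extended by 50 days to 2007-04-27.

2007-04-27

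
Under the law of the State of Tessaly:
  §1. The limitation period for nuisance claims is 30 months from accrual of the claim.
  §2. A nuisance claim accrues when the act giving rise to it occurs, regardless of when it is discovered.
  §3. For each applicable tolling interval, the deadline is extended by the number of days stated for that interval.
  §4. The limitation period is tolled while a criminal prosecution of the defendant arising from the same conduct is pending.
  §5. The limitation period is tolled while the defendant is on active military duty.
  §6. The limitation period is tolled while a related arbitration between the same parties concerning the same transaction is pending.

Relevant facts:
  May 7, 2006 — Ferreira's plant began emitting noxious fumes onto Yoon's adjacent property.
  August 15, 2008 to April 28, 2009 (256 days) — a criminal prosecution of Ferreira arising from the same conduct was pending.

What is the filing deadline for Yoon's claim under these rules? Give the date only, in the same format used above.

July 21, 2009

The claim accrued on May 7, 2006, the date of the act.
30 months from May 7, 2006 is November 7, 2008.
The pending criminal prosecution from August 15, 2008 to April 28, 2009 tolled the period for 256 days, extending the deadline to July 21, 2009.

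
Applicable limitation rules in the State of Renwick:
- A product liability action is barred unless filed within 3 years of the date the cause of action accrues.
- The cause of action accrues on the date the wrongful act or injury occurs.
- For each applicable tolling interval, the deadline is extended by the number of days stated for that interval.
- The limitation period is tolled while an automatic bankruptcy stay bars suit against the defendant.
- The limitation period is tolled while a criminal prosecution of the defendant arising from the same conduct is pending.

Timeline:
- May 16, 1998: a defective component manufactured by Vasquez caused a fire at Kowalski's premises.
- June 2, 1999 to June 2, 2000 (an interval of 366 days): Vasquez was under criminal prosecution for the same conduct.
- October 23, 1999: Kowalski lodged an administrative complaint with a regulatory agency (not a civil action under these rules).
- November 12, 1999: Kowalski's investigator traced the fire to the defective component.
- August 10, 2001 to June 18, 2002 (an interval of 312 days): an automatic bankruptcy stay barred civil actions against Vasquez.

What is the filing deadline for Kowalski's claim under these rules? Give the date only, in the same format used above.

Because the rule ties accrual to occurrence, the claim accrued on May 16, 1998, not on the November 12, 1999 discovery date.
The untolled deadline — 3 years after May 16, 1998 — is May 16, 2001.
Because the pending criminal prosecution ran from June 2, 1999 to June 2, 2000, the deadline is extended by 366 days to May 17, 2002.
Because the automatic bankruptcy stay ran from August 10, 2001 to June 18, 2002, the deadline is extended by 312 days to March 25, 2003.
The other events in the timeline have no effect on the limitation period under the stated rules.

March 25, 2003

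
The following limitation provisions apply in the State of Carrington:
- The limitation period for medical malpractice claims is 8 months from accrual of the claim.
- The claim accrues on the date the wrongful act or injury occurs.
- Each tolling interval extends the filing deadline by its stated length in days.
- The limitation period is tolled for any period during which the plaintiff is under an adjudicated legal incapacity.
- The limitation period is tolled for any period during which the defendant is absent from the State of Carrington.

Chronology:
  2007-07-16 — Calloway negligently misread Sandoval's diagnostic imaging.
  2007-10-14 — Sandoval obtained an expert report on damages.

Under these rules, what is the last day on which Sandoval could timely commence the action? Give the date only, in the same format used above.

2008-03-16

The limitation period began to run on 2007-07-16.
8 months from 2007-07-16 is 2008-03-16.
None of the other events listed affects the running of the period under the stated rules.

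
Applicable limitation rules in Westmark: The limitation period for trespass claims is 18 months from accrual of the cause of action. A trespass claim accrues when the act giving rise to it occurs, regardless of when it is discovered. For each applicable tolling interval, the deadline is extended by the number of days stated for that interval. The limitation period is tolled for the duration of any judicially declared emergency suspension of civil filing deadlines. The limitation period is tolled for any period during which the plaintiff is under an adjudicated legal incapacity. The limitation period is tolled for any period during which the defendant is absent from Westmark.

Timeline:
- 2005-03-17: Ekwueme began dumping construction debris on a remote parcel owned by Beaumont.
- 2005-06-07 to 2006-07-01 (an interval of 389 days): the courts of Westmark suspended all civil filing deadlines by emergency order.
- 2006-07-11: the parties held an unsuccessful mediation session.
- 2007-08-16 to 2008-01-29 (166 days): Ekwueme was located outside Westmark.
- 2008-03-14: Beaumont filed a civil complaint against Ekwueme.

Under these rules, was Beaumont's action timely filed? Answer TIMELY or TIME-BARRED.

TIMELY

The limitation period began to run on 2005-03-17.
Adding the 18 months base period to 2005-03-17 gives a deadline of 2006-09-17, before any tolling.
Because the emergency suspension of filing deadlines ran from 2005-06-07 to 2006-07-01, the deadline is extended by 389 days to 2007-10-11.
The defendant's absence from the jurisdiction from 2007-08-16 to 2008-01-29 tolled the period for 166 days, extending the deadline to 2008-03-25.
None of the other events listed affects the running of the period under the stated rules.
The 2008-03-14 filing precedes the 2008-03-25 deadline; the claim is timely.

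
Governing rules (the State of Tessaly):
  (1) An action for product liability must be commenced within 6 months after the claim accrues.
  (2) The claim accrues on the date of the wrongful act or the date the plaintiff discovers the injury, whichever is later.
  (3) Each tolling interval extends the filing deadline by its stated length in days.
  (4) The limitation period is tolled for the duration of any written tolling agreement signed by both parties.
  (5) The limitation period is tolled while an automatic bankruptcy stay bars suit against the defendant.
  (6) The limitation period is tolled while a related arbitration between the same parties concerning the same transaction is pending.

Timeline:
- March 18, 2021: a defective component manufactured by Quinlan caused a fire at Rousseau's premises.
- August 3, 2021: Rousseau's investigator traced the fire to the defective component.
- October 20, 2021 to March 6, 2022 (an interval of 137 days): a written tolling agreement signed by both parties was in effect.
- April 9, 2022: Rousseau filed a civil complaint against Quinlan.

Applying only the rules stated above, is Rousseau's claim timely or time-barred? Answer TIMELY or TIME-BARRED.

Because discovery on August 3, 2021 post-dates the March 18, 2021 act, accrual under the later-of rule falls on August 3, 2021.
6 months from August 3, 2021 is February 3, 2022.
Because the written tolling agreement ran from October 20, 2021 to March 6, 2022, the deadline is extended by 137 days to June 20, 2022.
Filing on April 9, 2022 beat the June 20, 2022 deadline — the action is timely.

TIMELY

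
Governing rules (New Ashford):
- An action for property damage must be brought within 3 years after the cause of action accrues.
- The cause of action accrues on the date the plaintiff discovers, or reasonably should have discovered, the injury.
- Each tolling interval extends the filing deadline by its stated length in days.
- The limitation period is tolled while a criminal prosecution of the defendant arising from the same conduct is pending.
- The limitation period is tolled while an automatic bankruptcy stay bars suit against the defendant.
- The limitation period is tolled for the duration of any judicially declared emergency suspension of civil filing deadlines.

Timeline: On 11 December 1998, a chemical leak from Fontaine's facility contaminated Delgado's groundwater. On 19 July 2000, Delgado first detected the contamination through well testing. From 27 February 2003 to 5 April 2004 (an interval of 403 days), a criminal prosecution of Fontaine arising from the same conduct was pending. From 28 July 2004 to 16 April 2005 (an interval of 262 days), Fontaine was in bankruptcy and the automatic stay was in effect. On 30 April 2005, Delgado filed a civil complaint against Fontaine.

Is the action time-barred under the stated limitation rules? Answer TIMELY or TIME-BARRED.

TIMELY

Under the discovery rule, the claim accrued on 19 July 2000, when Delgado discovered the injury — not on the 11 December 1998 date of the underlying act.
3 years from 19 July 2000 is 19 July 2003.
Because the pending criminal prosecution ran from 27 February 2003 to 5 April 2004, the deadline is extended by 403 days to 25 August 2004.
The automatic bankruptcy stay from 28 July 2004 to 16 April 2005 tolled the period for 262 days, extending the deadline to 14 May 2005.
The 30 April 2005 filing precedes the 14 May 2005 deadline; the claim is timely.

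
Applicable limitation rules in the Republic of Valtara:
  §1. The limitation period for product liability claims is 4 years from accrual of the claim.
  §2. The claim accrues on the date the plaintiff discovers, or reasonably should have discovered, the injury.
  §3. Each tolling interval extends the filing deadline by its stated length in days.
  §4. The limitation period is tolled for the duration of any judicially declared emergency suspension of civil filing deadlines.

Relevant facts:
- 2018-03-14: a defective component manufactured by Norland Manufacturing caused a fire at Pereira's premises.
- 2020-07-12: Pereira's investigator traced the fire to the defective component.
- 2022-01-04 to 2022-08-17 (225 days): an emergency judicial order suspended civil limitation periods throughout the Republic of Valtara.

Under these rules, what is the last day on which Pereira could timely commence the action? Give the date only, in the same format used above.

The claim did not accrue until Pereira discovered the injury on 2020-07-12; the 2018-03-14 act date does not start the clock under the stated rule.
Adding the 4 years base period to 2020-07-12 gives a deadline of 2024-07-12, before any tolling.
The emergency suspension of filing deadlines from 2022-01-04 to 2022-08-17 tolled the period for 225 days, extending the deadline to 2025-02-22.

2025-02-22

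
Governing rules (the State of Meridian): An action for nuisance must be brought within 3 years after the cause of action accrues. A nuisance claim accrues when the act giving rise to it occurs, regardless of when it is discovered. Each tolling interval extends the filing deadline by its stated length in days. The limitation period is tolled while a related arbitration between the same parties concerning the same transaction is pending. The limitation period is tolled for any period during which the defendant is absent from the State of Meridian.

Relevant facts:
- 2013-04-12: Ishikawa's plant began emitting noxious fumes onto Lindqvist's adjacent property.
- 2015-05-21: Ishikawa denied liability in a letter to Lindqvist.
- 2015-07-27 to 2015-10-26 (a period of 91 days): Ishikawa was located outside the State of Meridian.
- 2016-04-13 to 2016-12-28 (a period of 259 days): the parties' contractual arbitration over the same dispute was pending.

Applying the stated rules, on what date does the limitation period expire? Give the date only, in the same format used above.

The claim accrued on 2013-04-12, when the wrongful act occurred.
The untolled deadline — 3 years after 2013-04-12 — is 2016-04-12.
The period was tolled for 91 days by the defendant's absence from the jurisdiction (2015-07-27 to 2015-10-26), pushing the deadline to 2016-07-12.
Because the pending related arbitration ran from 2016-04-13 to 2016-12-28, the deadline is extended by 259 days to 2017-03-28.
The other events in the timeline have no effect on the limitation period under the stated rules.

2017-03-28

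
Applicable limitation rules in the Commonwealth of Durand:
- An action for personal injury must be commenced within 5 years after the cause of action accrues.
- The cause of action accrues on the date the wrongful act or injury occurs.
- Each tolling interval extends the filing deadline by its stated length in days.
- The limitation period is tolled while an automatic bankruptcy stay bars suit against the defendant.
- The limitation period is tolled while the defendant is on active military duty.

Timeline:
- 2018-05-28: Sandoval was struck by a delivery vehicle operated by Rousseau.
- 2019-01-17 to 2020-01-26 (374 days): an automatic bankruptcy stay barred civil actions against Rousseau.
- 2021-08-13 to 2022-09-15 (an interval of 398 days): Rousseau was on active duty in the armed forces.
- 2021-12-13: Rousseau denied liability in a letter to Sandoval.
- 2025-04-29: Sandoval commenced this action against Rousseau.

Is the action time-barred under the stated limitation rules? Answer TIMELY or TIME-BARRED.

TIMELY

The claim accrued on 2018-05-28, when the wrongful act occurred.
Adding the 5 years base period to 2018-05-28 gives a deadline of 2023-05-28, before any tolling.
The automatic bankruptcy stay from 2019-01-17 to 2020-01-26 tolled the period for 374 days, extending the deadline to 2024-06-05.
The defendant's active military service from 2021-08-13 to 2022-09-15 tolled the period for 398 days, extending the deadline to 2025-07-08.
Nothing else in the chronology tolls or restarts the period.
The 2025-04-29 filing precedes the 2025-07-08 deadline; the claim is timely.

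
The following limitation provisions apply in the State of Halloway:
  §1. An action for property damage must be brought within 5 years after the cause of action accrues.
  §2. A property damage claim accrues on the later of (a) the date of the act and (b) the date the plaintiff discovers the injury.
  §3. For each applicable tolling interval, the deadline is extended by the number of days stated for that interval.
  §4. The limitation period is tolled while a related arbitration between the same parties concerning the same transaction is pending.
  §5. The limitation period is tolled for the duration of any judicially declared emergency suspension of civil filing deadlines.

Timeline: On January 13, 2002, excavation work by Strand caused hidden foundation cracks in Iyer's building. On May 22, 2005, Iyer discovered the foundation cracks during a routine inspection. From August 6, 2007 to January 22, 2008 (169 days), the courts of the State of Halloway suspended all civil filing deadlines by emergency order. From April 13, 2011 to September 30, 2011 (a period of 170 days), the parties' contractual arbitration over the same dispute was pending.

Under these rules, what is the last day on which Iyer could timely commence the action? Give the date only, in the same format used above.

November 7, 2010

Because discovery on May 22, 2005 post-dates the January 13, 2002 act, accrual under the later-of rule falls on May 22, 2005.
Adding the 5 years base period to May 22, 2005 gives a deadline of May 22, 2010, before any tolling.
The emergency suspension of filing deadlines from August 6, 2007 to January 22, 2008 tolled the period for 169 days, extending the deadline to November 7, 2010.
By the time the pending related arbitration began on April 13, 2011, the limitation period had already expired on November 7, 2010; that interval cannot revive it.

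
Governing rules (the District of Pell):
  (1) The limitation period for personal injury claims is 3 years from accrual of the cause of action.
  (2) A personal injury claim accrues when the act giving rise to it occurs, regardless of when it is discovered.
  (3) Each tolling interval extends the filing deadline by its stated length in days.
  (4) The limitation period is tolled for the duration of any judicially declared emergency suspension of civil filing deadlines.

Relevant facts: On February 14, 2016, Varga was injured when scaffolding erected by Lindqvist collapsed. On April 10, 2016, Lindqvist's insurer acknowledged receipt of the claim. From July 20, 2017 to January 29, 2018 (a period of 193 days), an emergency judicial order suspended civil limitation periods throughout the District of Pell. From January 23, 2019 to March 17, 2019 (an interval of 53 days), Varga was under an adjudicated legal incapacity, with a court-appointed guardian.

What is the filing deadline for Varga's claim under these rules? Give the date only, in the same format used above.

August 26, 2019

The claim accrued on February 14, 2016, when the wrongful act occurred.
3 years from February 14, 2016 is February 14, 2019.
Because the emergency suspension of filing deadlines ran from July 20, 2017 to January 29, 2018, the deadline is extended by 193 days to August 26, 2019.
No stated provision tolls the period for the plaintiff's incapacity, so the interval from January 23, 2019 to March 17, 2019 has no effect on the deadline.
Nothing else in the chronology tolls or restarts the period.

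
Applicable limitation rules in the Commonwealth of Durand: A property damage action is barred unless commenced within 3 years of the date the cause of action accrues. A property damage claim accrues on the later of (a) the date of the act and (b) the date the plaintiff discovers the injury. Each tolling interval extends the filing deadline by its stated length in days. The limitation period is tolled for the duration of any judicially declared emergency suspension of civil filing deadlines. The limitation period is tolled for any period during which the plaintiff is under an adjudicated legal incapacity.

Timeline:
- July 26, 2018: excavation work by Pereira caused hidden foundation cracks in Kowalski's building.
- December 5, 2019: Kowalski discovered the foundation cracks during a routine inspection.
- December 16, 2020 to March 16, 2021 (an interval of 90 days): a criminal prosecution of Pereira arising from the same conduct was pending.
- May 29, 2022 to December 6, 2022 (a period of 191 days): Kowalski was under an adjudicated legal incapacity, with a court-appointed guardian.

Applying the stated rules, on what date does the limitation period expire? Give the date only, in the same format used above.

June 14, 2023

Taking the later of the act (July 26, 2018) and discovery (December 5, 2019), the claim accrued on December 5, 2019.
3 years from December 5, 2019 is December 5, 2022.
The plaintiff's legal incapacity from May 29, 2022 to December 6, 2022 tolled the period for 191 days, extending the deadline to June 14, 2023.
Although a criminal prosecution ran from December 16, 2020 to March 16, 2021, the stated rules do not make that a tolling event, so it is disregarded.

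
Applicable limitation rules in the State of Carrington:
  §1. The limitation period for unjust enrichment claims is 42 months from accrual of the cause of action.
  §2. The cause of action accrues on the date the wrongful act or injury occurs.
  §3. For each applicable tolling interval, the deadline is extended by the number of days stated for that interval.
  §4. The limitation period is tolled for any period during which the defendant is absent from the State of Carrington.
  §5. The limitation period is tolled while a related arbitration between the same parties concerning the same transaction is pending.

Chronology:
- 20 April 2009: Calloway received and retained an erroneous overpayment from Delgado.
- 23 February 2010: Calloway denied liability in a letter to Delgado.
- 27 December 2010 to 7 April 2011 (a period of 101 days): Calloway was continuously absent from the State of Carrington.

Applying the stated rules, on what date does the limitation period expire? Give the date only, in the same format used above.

The cause of action accrued on 20 April 2009, the date of the act.
The untolled deadline — 42 months after 20 April 2009 — is 20 October 2012.
The defendant's absence from the jurisdiction from 27 December 2010 to 7 April 2011 tolled the period for 101 days, extending the deadline to 29 January 2013.
None of the other events listed affects the running of the period under the stated rules.

29 January 2013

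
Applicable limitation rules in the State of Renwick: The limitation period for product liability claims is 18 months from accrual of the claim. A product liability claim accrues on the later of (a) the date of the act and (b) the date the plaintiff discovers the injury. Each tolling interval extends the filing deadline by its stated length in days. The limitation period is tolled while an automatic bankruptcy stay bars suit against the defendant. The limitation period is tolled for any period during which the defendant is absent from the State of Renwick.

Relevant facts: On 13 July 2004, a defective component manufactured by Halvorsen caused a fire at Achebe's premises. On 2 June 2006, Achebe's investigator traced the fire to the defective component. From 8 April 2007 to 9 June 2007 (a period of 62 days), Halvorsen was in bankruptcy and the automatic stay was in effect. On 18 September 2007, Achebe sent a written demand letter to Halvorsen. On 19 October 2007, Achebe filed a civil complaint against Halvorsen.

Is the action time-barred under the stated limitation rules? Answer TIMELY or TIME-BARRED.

The claim accrued on 2 June 2006 — the later of the 13 July 2004 act and the 2 June 2006 discovery.
Adding the 18 months base period to 2 June 2006 gives a deadline of 2 December 2007, before any tolling.
Because the automatic bankruptcy stay ran from 8 April 2007 to 9 June 2007, the deadline is extended by 62 days to 2 February 2008.
Nothing else in the chronology tolls or restarts the period.
Achebe filed on 19 October 2007, before the 2 February 2008 deadline, so the action is timely.

TIMELY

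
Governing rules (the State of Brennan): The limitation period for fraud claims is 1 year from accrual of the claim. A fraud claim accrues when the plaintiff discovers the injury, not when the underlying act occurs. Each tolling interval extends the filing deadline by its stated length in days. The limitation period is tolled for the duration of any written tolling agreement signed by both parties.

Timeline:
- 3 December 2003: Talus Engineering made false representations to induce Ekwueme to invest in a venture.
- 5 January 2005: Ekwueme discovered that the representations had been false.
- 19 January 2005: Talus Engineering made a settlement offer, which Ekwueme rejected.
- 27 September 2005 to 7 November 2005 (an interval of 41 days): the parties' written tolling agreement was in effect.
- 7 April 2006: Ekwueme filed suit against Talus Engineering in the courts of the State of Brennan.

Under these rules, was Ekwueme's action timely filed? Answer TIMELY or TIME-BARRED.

TIME-BARRED

The claim did not accrue until Ekwueme discovered the injury on 5 January 2005; the 3 December 2003 act date does not start the clock under the stated rule.
Adding the 1 year base period to 5 January 2005 gives a deadline of 5 January 2006, before any tolling.
The written tolling agreement from 27 September 2005 to 7 November 2005 tolled the period for 41 days, extending the deadline to 15 February 2006.
Nothing else in the chronology tolls or restarts the period.
Filing on 7 April 2006 missed the 15 February 2006 deadline — the action is time-barred.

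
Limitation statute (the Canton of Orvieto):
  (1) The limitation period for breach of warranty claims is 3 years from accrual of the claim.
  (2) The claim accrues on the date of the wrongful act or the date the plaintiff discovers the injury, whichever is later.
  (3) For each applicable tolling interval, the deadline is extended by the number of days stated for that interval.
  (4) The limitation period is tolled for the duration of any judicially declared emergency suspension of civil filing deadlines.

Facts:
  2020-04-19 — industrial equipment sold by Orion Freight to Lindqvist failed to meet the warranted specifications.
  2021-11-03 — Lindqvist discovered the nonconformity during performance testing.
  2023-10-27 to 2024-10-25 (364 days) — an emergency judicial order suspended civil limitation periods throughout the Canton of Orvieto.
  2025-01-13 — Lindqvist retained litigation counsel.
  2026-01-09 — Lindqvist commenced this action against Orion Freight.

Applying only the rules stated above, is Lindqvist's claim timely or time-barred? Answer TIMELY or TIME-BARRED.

Taking the later of the act (2020-04-19) and discovery (2021-11-03), the claim accrued on 2021-11-03.
3 years from 2021-11-03 is 2024-11-03.
The emergency suspension of filing deadlines from 2023-10-27 to 2024-10-25 tolled the period for 364 days, extending the deadline to 2025-11-02.
None of the other events listed affects the running of the period under the stated rules.
Lindqvist filed on 2026-01-09, after the 2025-11-02 deadline, so the action is time-barred.

TIME-BARRED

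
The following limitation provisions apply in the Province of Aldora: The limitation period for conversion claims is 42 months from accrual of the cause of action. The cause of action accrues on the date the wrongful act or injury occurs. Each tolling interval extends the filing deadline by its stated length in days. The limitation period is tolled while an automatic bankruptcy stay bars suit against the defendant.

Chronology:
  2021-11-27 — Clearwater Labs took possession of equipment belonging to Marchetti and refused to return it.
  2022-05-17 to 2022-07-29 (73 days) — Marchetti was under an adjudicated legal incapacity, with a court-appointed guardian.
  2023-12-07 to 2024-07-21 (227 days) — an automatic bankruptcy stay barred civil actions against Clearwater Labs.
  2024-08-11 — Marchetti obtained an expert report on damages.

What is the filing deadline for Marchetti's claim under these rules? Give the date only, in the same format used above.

2026-01-09

The limitation period began to run on 2021-11-27.
The untolled deadline — 42 months after 2021-11-27 — is 2025-05-27.
The automatic bankruptcy stay from 2023-12-07 to 2024-07-21 tolled the period for 227 days, extending the deadline to 2026-01-09.
Although the plaintiff's incapacity ran from 2022-05-17 to 2022-07-29, the stated rules do not make that a tolling event, so it is disregarded.
The other events in the timeline have no effect on the limitation period under the stated rules.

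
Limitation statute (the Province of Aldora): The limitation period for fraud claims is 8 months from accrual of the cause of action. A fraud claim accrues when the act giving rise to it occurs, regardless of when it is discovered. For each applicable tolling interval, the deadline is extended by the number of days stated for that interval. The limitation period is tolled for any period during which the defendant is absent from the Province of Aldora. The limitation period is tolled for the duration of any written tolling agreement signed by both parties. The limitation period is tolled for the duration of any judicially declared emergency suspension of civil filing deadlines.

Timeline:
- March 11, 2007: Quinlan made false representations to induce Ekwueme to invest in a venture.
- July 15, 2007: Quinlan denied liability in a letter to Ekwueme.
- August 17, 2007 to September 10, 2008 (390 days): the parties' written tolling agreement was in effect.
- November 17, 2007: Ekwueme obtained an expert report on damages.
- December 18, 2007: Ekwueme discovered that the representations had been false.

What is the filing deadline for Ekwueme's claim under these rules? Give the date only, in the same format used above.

The claim accrued on March 11, 2007, when the wrongful act occurred; under the stated occurrence rule the December 18, 2007 discovery does not delay accrual.
8 months from March 11, 2007 is November 11, 2007.
The period was tolled for 390 days by the written tolling agreement (August 17, 2007 to September 10, 2008), pushing the deadline to December 5, 2008.
The other events in the timeline have no effect on the limitation period under the stated rules.

December 5, 2008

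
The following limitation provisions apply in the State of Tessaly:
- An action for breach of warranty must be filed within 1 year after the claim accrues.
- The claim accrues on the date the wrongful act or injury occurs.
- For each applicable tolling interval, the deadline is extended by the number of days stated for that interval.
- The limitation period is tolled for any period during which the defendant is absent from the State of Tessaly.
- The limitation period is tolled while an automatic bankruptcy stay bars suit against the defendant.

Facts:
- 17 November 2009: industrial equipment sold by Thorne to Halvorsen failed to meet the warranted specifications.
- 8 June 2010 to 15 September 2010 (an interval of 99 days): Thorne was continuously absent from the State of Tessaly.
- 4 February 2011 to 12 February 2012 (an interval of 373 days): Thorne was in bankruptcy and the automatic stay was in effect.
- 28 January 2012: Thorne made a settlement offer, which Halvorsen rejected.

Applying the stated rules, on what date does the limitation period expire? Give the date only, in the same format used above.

3 March 2012

The limitation period began to run on 17 November 2009.
1 year from 17 November 2009 is 17 November 2010.
The period was tolled for 99 days by the defendant's absence from the jurisdiction (8 June 2010 to 15 September 2010), pushing the deadline to 24 February 2011.
The automatic bankruptcy stay from 4 February 2011 to 12 February 2012 tolled the period for 373 days, extending the deadline to 3 March 2012.
None of the other events listed affects the running of the period under the stated rules.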